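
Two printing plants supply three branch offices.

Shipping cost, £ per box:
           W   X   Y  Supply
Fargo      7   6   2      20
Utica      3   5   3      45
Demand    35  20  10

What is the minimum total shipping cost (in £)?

235

One minimum-cost allocation:
  Fargo->X: 10 × £6 = £60
  Fargo->Y: 10 × £2 = £20
  Utica->W: 35 × £3 = £105
  Utica->X: 10 × £5 = £50
Total = 60 + 20 + 105 + 50 = £235.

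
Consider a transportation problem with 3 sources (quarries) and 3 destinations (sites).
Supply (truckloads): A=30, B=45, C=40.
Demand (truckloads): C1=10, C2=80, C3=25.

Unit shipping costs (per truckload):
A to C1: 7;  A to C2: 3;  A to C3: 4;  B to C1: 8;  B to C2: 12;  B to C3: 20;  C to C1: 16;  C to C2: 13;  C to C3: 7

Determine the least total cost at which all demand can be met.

A cheapest plan:
  A→C2: 30 truckloads
  B→C1: 10 truckloads
  B→C2: 35 truckloads
  C→C2: 15 truckloads
  C→C3: 25 truckloads
Total cost = 960.
(Supply check: A ships 30; B ships 45; C ships 40.)

960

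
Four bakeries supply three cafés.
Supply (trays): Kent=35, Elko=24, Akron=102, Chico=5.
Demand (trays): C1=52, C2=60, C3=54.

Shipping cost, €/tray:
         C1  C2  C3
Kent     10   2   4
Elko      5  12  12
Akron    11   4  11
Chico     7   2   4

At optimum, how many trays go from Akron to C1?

Optimal shipments:
  Kent->C3: 35 × €4 = €140
  Elko->C1: 24 × €5 = €120
  Akron->C1: 28 × €11 = €308
  Akron->C2: 60 × €4 = €240
  Akron->C3: 14 × €11 = €154
  Chico->C3: 5 × €4 = €20
Total cost = €982.
So Akron→C1 carries 28 trays.

28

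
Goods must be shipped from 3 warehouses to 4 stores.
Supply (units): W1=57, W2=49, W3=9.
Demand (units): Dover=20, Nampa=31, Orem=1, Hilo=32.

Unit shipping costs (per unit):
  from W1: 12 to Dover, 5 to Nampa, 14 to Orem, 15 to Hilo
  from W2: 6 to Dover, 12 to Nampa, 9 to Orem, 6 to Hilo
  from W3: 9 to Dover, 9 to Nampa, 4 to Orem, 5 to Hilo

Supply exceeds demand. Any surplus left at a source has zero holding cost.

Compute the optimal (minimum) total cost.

463

An optimal shipping plan:
  W1->Nampa: 31 × 5 = 155
  W2->Dover: 20 × 6 = 120
  W2->Hilo: 24 × 6 = 144
  W3->Orem: 1 × 4 = 4
  W3->Hilo: 8 × 5 = 40
Total = 155 + 120 + 144 + 4 + 40 = 463.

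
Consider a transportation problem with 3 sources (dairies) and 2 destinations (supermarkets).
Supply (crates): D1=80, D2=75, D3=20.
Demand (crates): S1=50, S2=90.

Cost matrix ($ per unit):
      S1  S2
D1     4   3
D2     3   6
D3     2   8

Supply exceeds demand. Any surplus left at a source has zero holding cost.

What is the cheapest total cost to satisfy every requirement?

One minimum-cost allocation:
  D1→S2: 80 × $3 = $240
  D2→S1: 30 × $3 = $90
  D2→S2: 10 × $6 = $60
  D3→S1: 20 × $2 = $40
Total = 240 + 90 + 60 + 40 = $430.

430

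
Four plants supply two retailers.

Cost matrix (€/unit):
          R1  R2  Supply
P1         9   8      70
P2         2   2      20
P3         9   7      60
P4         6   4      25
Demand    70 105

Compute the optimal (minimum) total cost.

1170

Optimal allocation:
  P1→R1: 50 units
  P1→R2: 20 units
  P2→R1: 20 units
  P3→R2: 60 units
  P4→R2: 25 units
Total cost = €1170.
(Supply check: P1 ships 70; P2 ships 20; P3 ships 60; P4 ships 25.)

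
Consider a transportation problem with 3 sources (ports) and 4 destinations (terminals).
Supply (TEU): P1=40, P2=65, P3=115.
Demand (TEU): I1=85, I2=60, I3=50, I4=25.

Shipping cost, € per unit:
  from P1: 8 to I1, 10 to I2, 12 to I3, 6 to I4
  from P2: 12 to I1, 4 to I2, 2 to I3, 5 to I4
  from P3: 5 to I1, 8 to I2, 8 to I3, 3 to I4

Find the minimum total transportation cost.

1100

A cheapest plan:
  P1→I2: 40 × €10 = €400
  P2→I2: 15 × €4 = €60
  P2→I3: 50 × €2 = €100
  P3→I1: 85 × €5 = €425
  P3→I2: 5 × €8 = €40
  P3→I4: 25 × €3 = €75
Total = 400 + 60 + 100 + 425 + 40 + 75 = €1100.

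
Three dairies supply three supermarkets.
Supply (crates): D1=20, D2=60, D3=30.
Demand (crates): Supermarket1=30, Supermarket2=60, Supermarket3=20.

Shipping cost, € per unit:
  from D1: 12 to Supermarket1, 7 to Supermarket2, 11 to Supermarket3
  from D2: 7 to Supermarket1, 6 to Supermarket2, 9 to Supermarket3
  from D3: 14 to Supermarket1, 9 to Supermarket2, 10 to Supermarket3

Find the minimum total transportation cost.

An optimal shipping plan:
  D1->Supermarket2: 20 × €7 = €140
  D2->Supermarket1: 30 × €7 = €210
  D2->Supermarket2: 30 × €6 = €180
  D3->Supermarket2: 10 × €9 = €90
  D3->Supermarket3: 20 × €10 = €200
Total = 140 + 210 + 180 + 90 + 200 = €820.

820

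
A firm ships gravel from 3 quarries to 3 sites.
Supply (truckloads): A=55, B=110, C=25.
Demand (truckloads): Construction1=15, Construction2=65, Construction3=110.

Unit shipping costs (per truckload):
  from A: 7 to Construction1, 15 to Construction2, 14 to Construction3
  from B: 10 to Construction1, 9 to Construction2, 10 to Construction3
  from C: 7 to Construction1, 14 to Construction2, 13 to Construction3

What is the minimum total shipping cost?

One minimum-cost allocation:
  A->Construction1: 15 truckloads
  A->Construction3: 40 truckloads
  B->Construction2: 65 truckloads
  B->Construction3: 45 truckloads
  C->Construction3: 25 truckloads
Total cost = 2025.

2025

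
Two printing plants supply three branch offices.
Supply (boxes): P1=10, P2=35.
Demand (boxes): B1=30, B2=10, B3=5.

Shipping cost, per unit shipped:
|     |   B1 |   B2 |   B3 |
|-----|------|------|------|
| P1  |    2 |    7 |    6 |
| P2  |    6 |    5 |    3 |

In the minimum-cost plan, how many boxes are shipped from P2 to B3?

5

The minimum-cost plan:
  P1 to B1: 10 × 2 = 20
  P2 to B1: 20 × 6 = 120
  P2 to B2: 10 × 5 = 50
  P2 to B3: 5 × 3 = 15
Total cost = 205.
So P2→B3 carries 5 boxes.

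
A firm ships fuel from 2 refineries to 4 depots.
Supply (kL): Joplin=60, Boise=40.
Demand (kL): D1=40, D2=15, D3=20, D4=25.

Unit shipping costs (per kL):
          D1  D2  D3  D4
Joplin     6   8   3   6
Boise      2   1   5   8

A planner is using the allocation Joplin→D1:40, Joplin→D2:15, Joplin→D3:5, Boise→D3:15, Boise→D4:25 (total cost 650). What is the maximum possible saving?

285

Current plan cost = 40·6 + 15·8 + 5·3 + 15·5 + 25·8 = 650.
Optimal plan:
  Joplin to D1: 15 × 6 = 90
  Joplin to D3: 20 × 3 = 60
  Joplin to D4: 25 × 6 = 150
  Boise to D1: 25 × 2 = 50
  Boise to D2: 15 × 1 = 15
Optimal cost = 365.
Saving = 650 − 365 = 285.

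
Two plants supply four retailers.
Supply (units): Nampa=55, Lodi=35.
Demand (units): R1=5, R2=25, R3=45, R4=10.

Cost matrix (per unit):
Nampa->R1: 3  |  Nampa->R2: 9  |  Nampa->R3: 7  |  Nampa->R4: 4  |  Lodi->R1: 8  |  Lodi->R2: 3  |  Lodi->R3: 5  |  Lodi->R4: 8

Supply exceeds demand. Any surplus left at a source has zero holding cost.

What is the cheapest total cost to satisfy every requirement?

425

A cheapest plan:
  Nampa to R1: 5 units
  Nampa to R3: 35 units
  Nampa to R4: 10 units
  Lodi to R2: 25 units
  Lodi to R3: 10 units
Total cost = 425.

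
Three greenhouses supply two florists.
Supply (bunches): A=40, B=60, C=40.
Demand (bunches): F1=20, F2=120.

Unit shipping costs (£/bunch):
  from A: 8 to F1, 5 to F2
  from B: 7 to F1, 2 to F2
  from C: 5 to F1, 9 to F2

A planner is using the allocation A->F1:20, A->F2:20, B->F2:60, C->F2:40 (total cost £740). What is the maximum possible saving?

140

Current plan cost = 20·8 + 20·5 + 60·2 + 40·9 = £740.
Optimal plan:
  A→F2: 40 × £5 = £200
  B→F2: 60 × £2 = £120
  C→F1: 20 × £5 = £100
  C→F2: 20 × £9 = £180
Optimal cost = £600.
Saving = 740 − 600 = £140.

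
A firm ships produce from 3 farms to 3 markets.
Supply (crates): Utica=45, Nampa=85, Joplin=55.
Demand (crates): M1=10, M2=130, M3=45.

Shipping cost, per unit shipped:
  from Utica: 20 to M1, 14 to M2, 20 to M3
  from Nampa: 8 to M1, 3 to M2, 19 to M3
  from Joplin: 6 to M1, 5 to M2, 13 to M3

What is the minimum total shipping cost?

An optimal shipping plan:
  Utica->M3: 45 × 20 = 900
  Nampa->M2: 85 × 3 = 255
  Joplin->M1: 10 × 6 = 60
  Joplin->M2: 45 × 5 = 225
Total = 900 + 255 + 60 + 225 = 1440.

1440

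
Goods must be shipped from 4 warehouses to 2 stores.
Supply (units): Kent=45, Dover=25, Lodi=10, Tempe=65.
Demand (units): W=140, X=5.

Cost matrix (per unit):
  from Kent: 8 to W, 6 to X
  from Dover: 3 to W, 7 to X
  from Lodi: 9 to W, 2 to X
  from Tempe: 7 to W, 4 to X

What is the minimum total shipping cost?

One minimum-cost allocation:
  Kent->W: 45 × 8 = 360
  Dover->W: 25 × 3 = 75
  Lodi->W: 5 × 9 = 45
  Lodi->X: 5 × 2 = 10
  Tempe->W: 65 × 7 = 455
Total = 360 + 75 + 45 + 10 + 455 = 945.
(Supply check: Kent ships 45; Dover ships 25; Lodi ships 10; Tempe ships 65.)

945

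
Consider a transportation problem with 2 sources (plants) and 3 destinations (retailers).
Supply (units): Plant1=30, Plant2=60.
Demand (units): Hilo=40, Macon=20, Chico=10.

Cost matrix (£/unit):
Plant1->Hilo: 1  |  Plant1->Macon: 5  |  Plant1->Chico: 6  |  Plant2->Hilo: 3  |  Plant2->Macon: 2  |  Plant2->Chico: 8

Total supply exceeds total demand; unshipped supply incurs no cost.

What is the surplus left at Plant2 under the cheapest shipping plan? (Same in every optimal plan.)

20

An optimal plan:
  Plant1→Hilo: 30 × £1 = £30
  Plant2→Hilo: 10 × £3 = £30
  Plant2→Macon: 20 × £2 = £40
  Plant2→Chico: 10 × £8 = £80
Total cost = £180.
Plant2 ships 40 of its 60, leaving 20.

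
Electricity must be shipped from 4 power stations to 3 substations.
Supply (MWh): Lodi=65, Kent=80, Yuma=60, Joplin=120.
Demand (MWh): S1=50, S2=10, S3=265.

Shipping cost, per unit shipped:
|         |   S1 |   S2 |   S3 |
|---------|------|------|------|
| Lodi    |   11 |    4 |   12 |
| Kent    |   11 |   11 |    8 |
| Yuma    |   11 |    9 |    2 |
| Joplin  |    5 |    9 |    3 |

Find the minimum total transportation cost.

1770

One minimum-cost allocation:
  Lodi->S1: 50 MWh
  Lodi->S2: 10 MWh
  Lodi->S3: 5 MWh
  Kent->S3: 80 MWh
  Yuma->S3: 60 MWh
  Joplin->S3: 120 MWh
Total cost = 1770.
(Supply check: Lodi ships 65; Kent ships 80; Yuma ships 60; Joplin ships 120.)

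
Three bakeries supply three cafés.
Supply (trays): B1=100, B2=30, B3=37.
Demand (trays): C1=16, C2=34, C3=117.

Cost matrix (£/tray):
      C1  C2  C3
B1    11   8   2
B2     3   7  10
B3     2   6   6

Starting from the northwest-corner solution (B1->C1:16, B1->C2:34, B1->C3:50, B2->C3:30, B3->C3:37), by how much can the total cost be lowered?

502

Current plan cost = 16·11 + 34·8 + 50·2 + 30·10 + 37·6 = £1070.
Optimal plan:
  B1–C3: 100 trays
  B2–C1: 16 trays
  B2–C2: 14 trays
  B3–C2: 20 trays
  B3–C3: 17 trays
Optimal cost = £568.
Saving = 1070 − 568 = £502.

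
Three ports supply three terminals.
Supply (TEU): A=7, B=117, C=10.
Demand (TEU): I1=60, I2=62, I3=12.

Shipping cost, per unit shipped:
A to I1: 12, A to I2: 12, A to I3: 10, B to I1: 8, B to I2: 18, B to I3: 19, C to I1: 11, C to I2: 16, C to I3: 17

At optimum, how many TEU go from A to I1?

The minimum-cost plan:
  A→I3: 7 × 10 = 70
  B→I1: 60 × 8 = 480
  B→I2: 52 × 18 = 936
  B→I3: 5 × 19 = 95
  C→I2: 10 × 16 = 160
Total cost = 1741.
The route A→I1 is not used.

0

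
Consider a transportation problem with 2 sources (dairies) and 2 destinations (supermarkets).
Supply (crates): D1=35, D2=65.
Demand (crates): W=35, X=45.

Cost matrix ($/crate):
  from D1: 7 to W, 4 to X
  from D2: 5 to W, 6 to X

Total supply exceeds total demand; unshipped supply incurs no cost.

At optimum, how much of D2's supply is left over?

Minimum-cost shipments:
  D1 to X: 35 × $4 = $140
  D2 to W: 35 × $5 = $175
  D2 to X: 10 × $6 = $60
Total cost = $375.
D2 ships 45 of its 65, leaving 20.

20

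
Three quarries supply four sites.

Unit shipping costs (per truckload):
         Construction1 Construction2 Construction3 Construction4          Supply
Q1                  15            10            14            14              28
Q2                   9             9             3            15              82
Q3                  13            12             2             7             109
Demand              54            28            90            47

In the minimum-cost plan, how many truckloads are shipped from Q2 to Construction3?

28

Optimal shipments:
  Q1–Construction2: 28 × 10 = 280
  Q2–Construction1: 54 × 9 = 486
  Q2–Construction3: 28 × 3 = 84
  Q3–Construction3: 62 × 2 = 124
  Q3–Construction4: 47 × 7 = 329
Total cost = 1303.
So Q2→Construction3 carries 28 truckloads.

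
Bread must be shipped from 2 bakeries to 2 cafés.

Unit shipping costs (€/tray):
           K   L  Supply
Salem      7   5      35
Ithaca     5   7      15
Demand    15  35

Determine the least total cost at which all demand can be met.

250

An optimal shipping plan:
  Salem to L: 35 × €5 = €175
  Ithaca to K: 15 × €5 = €75
Total = 175 + 75 = €250.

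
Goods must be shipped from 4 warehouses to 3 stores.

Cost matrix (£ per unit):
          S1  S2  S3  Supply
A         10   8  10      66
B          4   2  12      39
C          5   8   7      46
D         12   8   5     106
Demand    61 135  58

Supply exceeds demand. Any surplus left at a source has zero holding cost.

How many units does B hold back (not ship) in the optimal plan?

0

Minimum-cost shipments:
  A–S1: 15 units
  A–S2: 51 units
  B–S2: 39 units
  C–S1: 46 units
  D–S2: 45 units
  D–S3: 58 units
Total cost = £1516.
B ships 39 of its 39, leaving 0.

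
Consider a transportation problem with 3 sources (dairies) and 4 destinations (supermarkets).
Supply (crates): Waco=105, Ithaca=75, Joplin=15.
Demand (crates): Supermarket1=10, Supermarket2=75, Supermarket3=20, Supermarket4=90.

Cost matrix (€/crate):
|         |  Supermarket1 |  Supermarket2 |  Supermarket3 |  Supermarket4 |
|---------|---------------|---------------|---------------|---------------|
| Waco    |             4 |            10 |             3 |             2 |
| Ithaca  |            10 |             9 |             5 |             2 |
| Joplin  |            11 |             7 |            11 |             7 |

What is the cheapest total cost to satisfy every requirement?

Optimal allocation:
  Waco->Supermarket1: 10 × €4 = €40
  Waco->Supermarket3: 20 × €3 = €60
  Waco->Supermarket4: 75 × €2 = €150
  Ithaca->Supermarket2: 60 × €9 = €540
  Ithaca->Supermarket4: 15 × €2 = €30
  Joplin->Supermarket2: 15 × €7 = €105
Total = 40 + 60 + 150 + 540 + 30 + 105 = €925.

925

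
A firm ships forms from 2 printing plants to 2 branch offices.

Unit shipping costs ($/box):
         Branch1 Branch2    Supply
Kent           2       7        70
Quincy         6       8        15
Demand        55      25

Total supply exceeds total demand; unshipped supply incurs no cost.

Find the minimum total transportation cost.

295

Optimal allocation:
  Kent–Branch1: 55 × $2 = $110
  Kent–Branch2: 15 × $7 = $105
  Quincy–Branch2: 10 × $8 = $80
Total = 110 + 105 + 80 = $295.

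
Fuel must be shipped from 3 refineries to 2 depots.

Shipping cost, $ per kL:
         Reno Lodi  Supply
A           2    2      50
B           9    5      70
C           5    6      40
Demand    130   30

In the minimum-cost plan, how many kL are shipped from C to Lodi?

0

The minimum-cost plan:
  A–Reno: 50 kL
  B–Reno: 40 kL
  B–Lodi: 30 kL
  C–Reno: 40 kL
Total cost = $810.
The route C→Lodi is not used.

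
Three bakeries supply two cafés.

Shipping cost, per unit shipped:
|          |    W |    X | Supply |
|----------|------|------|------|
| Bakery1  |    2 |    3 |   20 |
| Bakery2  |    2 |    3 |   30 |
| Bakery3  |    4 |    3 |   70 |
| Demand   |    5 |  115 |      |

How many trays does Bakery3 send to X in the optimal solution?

70

The minimum-cost plan:
  Bakery1–W: 5 trays
  Bakery1–X: 15 trays
  Bakery2–X: 30 trays
  Bakery3–X: 70 trays
Total cost = 355.
So Bakery3→X carries 70 trays.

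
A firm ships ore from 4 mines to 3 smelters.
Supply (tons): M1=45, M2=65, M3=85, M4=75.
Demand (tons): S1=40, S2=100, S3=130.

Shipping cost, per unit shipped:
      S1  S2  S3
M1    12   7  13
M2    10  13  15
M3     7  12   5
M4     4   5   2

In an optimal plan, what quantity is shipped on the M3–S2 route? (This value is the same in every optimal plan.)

0

Solving gives:
  M1–S2: 45 × 7 = 315
  M2–S1: 40 × 10 = 400
  M2–S2: 25 × 13 = 325
  M3–S3: 85 × 5 = 425
  M4–S2: 30 × 5 = 150
  M4–S3: 45 × 2 = 90
Total cost = 1705.
The route M3→S2 is not used.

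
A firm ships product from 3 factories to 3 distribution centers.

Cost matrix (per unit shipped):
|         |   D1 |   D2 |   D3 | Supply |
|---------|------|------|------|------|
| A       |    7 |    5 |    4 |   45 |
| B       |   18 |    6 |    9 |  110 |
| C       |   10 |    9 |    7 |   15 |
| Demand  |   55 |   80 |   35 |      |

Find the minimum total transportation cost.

1200

One minimum-cost allocation:
  A→D1: 40 × 7 = 280
  A→D3: 5 × 4 = 20
  B→D2: 80 × 6 = 480
  B→D3: 30 × 9 = 270
  C→D1: 15 × 10 = 150
Total = 280 + 20 + 480 + 270 + 150 = 1200.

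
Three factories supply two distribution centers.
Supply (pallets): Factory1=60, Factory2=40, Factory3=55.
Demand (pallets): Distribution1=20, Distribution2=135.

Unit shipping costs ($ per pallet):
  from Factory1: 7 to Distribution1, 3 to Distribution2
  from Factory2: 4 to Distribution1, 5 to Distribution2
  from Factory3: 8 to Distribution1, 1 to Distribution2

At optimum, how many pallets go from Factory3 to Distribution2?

The minimum-cost plan:
  Factory1 to Distribution2: 60 × $3 = $180
  Factory2 to Distribution1: 20 × $4 = $80
  Factory2 to Distribution2: 20 × $5 = $100
  Factory3 to Distribution2: 55 × $1 = $55
Total cost = $415.
So Factory3→Distribution2 carries 55 pallets.

55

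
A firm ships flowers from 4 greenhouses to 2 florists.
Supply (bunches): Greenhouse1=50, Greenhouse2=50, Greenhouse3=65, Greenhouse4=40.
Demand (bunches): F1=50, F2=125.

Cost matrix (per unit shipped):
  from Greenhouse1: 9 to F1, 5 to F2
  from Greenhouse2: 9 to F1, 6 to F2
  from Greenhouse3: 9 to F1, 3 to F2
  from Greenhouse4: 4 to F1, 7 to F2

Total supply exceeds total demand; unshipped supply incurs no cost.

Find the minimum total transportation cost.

755

One minimum-cost allocation:
  Greenhouse1→F2: 50 × 5 = 250
  Greenhouse2→F1: 10 × 9 = 90
  Greenhouse2→F2: 10 × 6 = 60
  Greenhouse3→F2: 65 × 3 = 195
  Greenhouse4→F1: 40 × 4 = 160
Total = 250 + 90 + 60 + 195 + 160 = 755.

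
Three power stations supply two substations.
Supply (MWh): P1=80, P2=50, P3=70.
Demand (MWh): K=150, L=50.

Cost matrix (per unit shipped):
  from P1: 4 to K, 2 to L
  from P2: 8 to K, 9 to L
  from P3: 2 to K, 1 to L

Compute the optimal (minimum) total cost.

A cheapest plan:
  P1->K: 30 × 4 = 120
  P1->L: 50 × 2 = 100
  P2->K: 50 × 8 = 400
  P3->K: 70 × 2 = 140
Total = 120 + 100 + 400 + 140 = 760.
(Supply check: P1 ships 80; P2 ships 50; P3 ships 70.)

760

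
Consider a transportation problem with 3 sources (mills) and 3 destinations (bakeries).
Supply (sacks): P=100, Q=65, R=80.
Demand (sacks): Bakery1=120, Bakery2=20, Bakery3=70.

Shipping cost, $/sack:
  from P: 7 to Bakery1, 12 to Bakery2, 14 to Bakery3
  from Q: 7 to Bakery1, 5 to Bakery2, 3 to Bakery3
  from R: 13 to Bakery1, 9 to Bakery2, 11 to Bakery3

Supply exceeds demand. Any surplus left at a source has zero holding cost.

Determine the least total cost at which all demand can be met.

1390

Optimal allocation:
  P–Bakery1: 100 × $7 = $700
  Q–Bakery3: 65 × $3 = $195
  R–Bakery1: 20 × $13 = $260
  R–Bakery2: 20 × $9 = $180
  R–Bakery3: 5 × $11 = $55
Total = 700 + 195 + 260 + 180 + 55 = $1390.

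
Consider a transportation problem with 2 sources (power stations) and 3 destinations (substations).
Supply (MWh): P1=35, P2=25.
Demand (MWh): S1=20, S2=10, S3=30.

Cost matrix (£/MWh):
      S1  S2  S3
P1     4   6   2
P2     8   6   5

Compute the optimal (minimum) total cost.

An optimal shipping plan:
  P1–S1: 20 × £4 = £80
  P1–S3: 15 × £2 = £30
  P2–S2: 10 × £6 = £60
  P2–S3: 15 × £5 = £75
Total = 80 + 30 + 60 + 75 = £245.
(Supply check: P1 ships 35; P2 ships 25.)

245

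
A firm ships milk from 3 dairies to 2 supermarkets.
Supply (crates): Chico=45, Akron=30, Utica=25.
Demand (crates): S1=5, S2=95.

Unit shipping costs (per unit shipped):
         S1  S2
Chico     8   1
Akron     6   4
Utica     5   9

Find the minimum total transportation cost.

370

A cheapest plan:
  Chico→S2: 45 × 1 = 45
  Akron→S2: 30 × 4 = 120
  Utica→S1: 5 × 5 = 25
  Utica→S2: 20 × 9 = 180
Total = 45 + 120 + 25 + 180 = 370.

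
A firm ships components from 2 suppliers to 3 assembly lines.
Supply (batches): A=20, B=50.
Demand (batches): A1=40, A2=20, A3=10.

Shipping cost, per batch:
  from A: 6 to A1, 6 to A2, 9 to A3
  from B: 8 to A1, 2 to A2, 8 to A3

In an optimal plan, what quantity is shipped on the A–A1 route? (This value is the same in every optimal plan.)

Optimal shipments:
  A–A1: 20 × 6 = 120
  B–A1: 20 × 8 = 160
  B–A2: 20 × 2 = 40
  B–A3: 10 × 8 = 80
Total cost = 400.
So A→A1 carries 20 batches.

20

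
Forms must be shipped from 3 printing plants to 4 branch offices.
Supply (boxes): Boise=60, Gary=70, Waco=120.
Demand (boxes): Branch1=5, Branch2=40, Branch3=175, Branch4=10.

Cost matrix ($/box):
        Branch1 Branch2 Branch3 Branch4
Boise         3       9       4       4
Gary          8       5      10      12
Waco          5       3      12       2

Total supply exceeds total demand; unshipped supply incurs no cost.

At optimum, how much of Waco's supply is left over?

20

An optimal plan:
  Boise–Branch3: 60 × $4 = $240
  Gary–Branch3: 70 × $10 = $700
  Waco–Branch1: 5 × $5 = $25
  Waco–Branch2: 40 × $3 = $120
  Waco–Branch3: 45 × $12 = $540
  Waco–Branch4: 10 × $2 = $20
Total cost = $1645.
Waco ships 100 of its 120, leaving 20.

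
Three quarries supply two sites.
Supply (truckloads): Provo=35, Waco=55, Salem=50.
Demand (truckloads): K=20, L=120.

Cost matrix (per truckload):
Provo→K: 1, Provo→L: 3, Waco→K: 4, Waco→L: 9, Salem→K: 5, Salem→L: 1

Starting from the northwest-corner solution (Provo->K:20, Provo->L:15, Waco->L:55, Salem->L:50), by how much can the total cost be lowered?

60

Current plan cost = 20·1 + 15·3 + 55·9 + 50·1 = 610.
Optimal plan:
  Provo->L: 35 × 3 = 105
  Waco->K: 20 × 4 = 80
  Waco->L: 35 × 9 = 315
  Salem->L: 50 × 1 = 50
Optimal cost = 550.
Saving = 610 − 550 = 60.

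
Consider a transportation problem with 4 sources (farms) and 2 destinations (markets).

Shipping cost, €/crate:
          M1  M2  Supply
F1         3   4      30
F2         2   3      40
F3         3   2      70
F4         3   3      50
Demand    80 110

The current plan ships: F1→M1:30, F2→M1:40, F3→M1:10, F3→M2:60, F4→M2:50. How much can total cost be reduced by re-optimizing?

Current plan cost = 30·3 + 40·2 + 10·3 + 60·2 + 50·3 = €470.
Optimal plan:
  F1–M1: 30 × €3 = €90
  F2–M1: 40 × €2 = €80
  F3–M2: 70 × €2 = €140
  F4–M1: 10 × €3 = €30
  F4–M2: 40 × €3 = €120
Optimal cost = €460.
Saving = 470 − 460 = €10.

10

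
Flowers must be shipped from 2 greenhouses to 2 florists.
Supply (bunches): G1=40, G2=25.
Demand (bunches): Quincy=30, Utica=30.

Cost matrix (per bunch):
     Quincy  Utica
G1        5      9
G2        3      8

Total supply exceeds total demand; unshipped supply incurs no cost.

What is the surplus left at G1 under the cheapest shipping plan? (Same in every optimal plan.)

Minimum-cost shipments:
  G1–Quincy: 5 bunches
  G1–Utica: 30 bunches
  G2–Quincy: 25 bunches
Total cost = 370.
G1 ships 35 of its 40, leaving 5.

5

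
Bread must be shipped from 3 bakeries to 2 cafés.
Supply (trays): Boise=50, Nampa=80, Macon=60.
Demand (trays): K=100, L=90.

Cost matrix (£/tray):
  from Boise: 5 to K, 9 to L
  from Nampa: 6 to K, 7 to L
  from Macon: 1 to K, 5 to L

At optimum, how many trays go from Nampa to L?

80

Solving gives:
  Boise->K: 50 × £5 = £250
  Nampa->L: 80 × £7 = £560
  Macon->K: 50 × £1 = £50
  Macon->L: 10 × £5 = £50
Total cost = £910.
So Nampa→L carries 80 trays.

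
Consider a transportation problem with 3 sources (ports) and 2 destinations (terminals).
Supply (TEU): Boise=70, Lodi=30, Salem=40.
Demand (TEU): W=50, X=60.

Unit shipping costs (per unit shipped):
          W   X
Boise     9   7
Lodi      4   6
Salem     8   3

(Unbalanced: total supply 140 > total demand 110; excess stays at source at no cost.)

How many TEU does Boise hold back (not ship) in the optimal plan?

30

An optimal plan:
  Boise to W: 20 TEU
  Boise to X: 20 TEU
  Lodi to W: 30 TEU
  Salem to X: 40 TEU
Total cost = 560.
Boise ships 40 of its 70, leaving 30.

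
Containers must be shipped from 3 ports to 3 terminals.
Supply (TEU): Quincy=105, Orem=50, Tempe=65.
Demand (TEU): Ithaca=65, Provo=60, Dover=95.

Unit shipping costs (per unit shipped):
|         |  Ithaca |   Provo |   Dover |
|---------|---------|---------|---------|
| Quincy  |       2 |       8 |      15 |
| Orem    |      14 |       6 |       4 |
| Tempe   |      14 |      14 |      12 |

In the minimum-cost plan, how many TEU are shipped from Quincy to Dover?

Optimal shipments:
  Quincy to Ithaca: 65 × 2 = 130
  Quincy to Provo: 40 × 8 = 320
  Orem to Dover: 50 × 4 = 200
  Tempe to Provo: 20 × 14 = 280
  Tempe to Dover: 45 × 12 = 540
Total cost = 1470.
The route Quincy→Dover is not used.

0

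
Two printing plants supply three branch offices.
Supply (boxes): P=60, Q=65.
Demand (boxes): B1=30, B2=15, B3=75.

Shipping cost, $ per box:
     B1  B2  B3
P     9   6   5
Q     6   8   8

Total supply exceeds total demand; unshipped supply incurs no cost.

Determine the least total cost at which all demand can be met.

One minimum-cost allocation:
  P→B3: 60 × $5 = $300
  Q→B1: 30 × $6 = $180
  Q→B2: 15 × $8 = $120
  Q→B3: 15 × $8 = $120
Total = 300 + 180 + 120 + 120 = $720.

720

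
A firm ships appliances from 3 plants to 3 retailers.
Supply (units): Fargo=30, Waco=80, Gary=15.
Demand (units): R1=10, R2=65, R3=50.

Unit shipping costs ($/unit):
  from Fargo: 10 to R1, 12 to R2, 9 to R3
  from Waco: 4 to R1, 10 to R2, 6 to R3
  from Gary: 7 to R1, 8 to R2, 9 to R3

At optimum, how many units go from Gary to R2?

Solving gives:
  Fargo->R2: 30 × $12 = $360
  Waco->R1: 10 × $4 = $40
  Waco->R2: 20 × $10 = $200
  Waco->R3: 50 × $6 = $300
  Gary->R2: 15 × $8 = $120
Total cost = $1020.
So Gary→R2 carries 15 units.

15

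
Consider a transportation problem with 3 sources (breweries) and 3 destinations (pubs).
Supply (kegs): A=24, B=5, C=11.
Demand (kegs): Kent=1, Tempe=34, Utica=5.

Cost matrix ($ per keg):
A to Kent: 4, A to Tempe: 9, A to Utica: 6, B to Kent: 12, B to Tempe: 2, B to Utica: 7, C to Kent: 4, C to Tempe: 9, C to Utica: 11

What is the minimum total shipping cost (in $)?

One minimum-cost allocation:
  A->Tempe: 19 kegs
  A->Utica: 5 kegs
  B->Tempe: 5 kegs
  C->Kent: 1 kegs
  C->Tempe: 10 kegs
Total cost = $305.

305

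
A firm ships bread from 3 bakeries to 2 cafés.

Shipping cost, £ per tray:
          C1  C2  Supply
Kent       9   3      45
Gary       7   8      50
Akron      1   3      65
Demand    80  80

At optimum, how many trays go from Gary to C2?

35

Solving gives:
  Kent–C2: 45 × £3 = £135
  Gary–C1: 15 × £7 = £105
  Gary–C2: 35 × £8 = £280
  Akron–C1: 65 × £1 = £65
Total cost = £585.
So Gary→C2 carries 35 trays.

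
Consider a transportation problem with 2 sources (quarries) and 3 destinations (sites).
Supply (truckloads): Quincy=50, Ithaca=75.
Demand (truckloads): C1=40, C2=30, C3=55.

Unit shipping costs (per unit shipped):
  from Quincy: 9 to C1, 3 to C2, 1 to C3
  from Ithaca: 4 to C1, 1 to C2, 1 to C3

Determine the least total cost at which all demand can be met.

245

A cheapest plan:
  Quincy–C3: 50 truckloads
  Ithaca–C1: 40 truckloads
  Ithaca–C2: 30 truckloads
  Ithaca–C3: 5 truckloads
Total cost = 245.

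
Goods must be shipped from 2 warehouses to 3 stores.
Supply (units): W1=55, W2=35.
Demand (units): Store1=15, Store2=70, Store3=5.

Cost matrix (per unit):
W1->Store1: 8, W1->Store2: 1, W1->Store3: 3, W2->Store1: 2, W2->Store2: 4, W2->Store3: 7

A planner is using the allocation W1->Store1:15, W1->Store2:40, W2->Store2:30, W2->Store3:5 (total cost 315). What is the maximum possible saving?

Current plan cost = 15·8 + 40·1 + 30·4 + 5·7 = 315.
Optimal plan:
  W1 to Store2: 50 × 1 = 50
  W1 to Store3: 5 × 3 = 15
  W2 to Store1: 15 × 2 = 30
  W2 to Store2: 20 × 4 = 80
Optimal cost = 175.
Saving = 315 − 175 = 140.

140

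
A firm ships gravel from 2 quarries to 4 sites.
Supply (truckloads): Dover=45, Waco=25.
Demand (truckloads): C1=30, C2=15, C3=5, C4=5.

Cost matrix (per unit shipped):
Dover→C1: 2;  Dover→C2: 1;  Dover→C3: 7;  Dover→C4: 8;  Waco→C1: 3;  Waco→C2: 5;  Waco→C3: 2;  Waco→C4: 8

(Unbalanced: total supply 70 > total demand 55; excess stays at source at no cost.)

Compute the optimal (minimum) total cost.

125

An optimal shipping plan:
  Dover->C1: 30 × 2 = 60
  Dover->C2: 15 × 1 = 15
  Waco->C3: 5 × 2 = 10
  Waco->C4: 5 × 8 = 40
Total = 60 + 15 + 10 + 40 = 125.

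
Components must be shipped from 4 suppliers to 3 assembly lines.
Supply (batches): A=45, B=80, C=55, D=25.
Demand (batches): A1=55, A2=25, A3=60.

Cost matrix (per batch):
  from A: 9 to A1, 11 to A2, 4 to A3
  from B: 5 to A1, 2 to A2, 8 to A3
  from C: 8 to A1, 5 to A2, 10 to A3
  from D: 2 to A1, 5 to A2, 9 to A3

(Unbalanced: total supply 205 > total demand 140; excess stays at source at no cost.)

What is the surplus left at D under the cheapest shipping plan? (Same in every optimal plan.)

0

Minimum-cost shipments:
  A to A3: 45 batches
  B to A1: 30 batches
  B to A2: 25 batches
  B to A3: 15 batches
  D to A1: 25 batches
Total cost = 550.
D ships 25 of its 25, leaving 0.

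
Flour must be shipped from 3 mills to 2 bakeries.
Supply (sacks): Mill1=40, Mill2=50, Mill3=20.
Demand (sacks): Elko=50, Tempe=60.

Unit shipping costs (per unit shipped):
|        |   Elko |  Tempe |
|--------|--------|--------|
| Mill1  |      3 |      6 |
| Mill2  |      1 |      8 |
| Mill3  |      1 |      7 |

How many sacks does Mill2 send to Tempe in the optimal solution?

0

Optimal shipments:
  Mill1→Tempe: 40 × 6 = 240
  Mill2→Elko: 50 × 1 = 50
  Mill3→Tempe: 20 × 7 = 140
Total cost = 430.
The route Mill2→Tempe is not used.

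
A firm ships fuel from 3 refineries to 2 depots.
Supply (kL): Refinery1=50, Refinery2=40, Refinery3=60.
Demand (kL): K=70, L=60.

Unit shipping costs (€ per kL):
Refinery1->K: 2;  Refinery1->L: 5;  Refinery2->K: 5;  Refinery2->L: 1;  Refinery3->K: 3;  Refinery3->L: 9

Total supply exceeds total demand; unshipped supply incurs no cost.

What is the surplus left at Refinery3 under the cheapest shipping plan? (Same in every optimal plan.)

20

An optimal plan:
  Refinery1–K: 30 kL
  Refinery1–L: 20 kL
  Refinery2–L: 40 kL
  Refinery3–K: 40 kL
Total cost = €320.
Refinery3 ships 40 of its 60, leaving 20.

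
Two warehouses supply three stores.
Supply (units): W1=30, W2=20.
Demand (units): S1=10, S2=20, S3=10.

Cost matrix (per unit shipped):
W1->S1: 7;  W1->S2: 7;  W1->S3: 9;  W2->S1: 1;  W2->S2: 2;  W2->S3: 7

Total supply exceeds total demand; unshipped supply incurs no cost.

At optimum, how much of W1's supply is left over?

An optimal plan:
  W1→S2: 10 units
  W1→S3: 10 units
  W2→S1: 10 units
  W2→S2: 10 units
Total cost = 190.
W1 ships 20 of its 30, leaving 10.

10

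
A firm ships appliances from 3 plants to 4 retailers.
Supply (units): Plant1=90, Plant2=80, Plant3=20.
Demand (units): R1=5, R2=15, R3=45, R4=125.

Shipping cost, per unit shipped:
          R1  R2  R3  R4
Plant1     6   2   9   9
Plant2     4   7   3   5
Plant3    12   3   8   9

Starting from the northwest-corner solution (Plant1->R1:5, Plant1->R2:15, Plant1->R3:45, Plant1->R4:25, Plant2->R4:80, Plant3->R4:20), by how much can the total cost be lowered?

Current plan cost = 5·6 + 15·2 + 45·9 + 25·9 + 80·5 + 20·9 = 1270.
Optimal plan:
  Plant1->R1: 5 units
  Plant1->R2: 15 units
  Plant1->R4: 70 units
  Plant2->R3: 45 units
  Plant2->R4: 35 units
  Plant3->R4: 20 units
Optimal cost = 1180.
Saving = 1270 − 1180 = 90.

90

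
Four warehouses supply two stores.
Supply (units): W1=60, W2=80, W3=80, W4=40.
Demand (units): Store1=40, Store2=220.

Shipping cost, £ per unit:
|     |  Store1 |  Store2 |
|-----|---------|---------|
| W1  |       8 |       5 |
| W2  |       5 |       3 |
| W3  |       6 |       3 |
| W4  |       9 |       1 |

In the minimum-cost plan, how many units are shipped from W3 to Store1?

Optimal shipments:
  W1 to Store2: 60 × £5 = £300
  W2 to Store1: 40 × £5 = £200
  W2 to Store2: 40 × £3 = £120
  W3 to Store2: 80 × £3 = £240
  W4 to Store2: 40 × £1 = £40
Total cost = £900.
The route W3→Store1 is not used.

0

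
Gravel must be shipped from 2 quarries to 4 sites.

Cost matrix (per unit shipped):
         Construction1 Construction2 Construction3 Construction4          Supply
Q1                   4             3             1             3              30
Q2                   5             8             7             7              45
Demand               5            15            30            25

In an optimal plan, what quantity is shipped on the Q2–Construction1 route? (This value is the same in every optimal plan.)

5

The minimum-cost plan:
  Q1 to Construction3: 30 × 1 = 30
  Q2 to Construction1: 5 × 5 = 25
  Q2 to Construction2: 15 × 8 = 120
  Q2 to Construction4: 25 × 7 = 175
Total cost = 350.
So Q2→Construction1 carries 5 truckloads.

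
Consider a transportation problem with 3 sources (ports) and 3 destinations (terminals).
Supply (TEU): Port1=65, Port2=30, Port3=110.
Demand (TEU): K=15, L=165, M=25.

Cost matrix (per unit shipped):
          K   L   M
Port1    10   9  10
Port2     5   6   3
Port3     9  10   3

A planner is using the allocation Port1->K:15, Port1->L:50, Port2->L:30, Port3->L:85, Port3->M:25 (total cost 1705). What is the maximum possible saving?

Current plan cost = 15·10 + 50·9 + 30·6 + 85·10 + 25·3 = 1705.
Optimal plan:
  Port1–L: 65 TEU
  Port2–L: 30 TEU
  Port3–K: 15 TEU
  Port3–L: 70 TEU
  Port3–M: 25 TEU
Optimal cost = 1675.
Saving = 1705 − 1675 = 30.

30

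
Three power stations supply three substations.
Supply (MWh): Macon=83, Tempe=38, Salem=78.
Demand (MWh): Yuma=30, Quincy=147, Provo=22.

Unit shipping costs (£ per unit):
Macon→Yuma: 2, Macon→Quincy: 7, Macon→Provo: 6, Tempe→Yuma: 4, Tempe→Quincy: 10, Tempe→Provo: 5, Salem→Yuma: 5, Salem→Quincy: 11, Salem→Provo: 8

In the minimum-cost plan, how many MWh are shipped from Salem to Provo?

0

Solving gives:
  Macon→Quincy: 83 × £7 = £581
  Tempe→Yuma: 16 × £4 = £64
  Tempe→Provo: 22 × £5 = £110
  Salem→Yuma: 14 × £5 = £70
  Salem→Quincy: 64 × £11 = £704
Total cost = £1529.
The route Salem→Provo is not used.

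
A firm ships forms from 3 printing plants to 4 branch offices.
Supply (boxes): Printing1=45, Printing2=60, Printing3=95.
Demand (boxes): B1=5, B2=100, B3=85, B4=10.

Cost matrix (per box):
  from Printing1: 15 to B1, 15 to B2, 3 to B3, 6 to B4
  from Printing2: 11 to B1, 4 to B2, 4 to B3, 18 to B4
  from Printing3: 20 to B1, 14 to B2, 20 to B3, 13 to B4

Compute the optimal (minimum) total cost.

Optimal allocation:
  Printing1 to B3: 45 boxes
  Printing2 to B2: 20 boxes
  Printing2 to B3: 40 boxes
  Printing3 to B1: 5 boxes
  Printing3 to B2: 80 boxes
  Printing3 to B4: 10 boxes
Total cost = 1725.
(Supply check: Printing1 ships 45; Printing2 ships 60; Printing3 ships 95.)

1725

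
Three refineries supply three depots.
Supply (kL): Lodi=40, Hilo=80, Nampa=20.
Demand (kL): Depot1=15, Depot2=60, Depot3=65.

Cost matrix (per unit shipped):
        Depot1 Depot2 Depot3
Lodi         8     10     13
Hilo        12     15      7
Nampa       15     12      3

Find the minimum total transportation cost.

1255

One minimum-cost allocation:
  Lodi to Depot2: 40 kL
  Hilo to Depot1: 15 kL
  Hilo to Depot2: 20 kL
  Hilo to Depot3: 45 kL
  Nampa to Depot3: 20 kL
Total cost = 1255.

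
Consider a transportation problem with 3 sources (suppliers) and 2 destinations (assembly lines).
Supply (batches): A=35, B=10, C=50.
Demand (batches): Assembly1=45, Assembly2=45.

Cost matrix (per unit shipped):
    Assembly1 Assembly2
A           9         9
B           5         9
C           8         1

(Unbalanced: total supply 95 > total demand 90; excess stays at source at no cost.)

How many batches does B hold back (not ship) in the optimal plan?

An optimal plan:
  A→Assembly1: 30 × 9 = 270
  B→Assembly1: 10 × 5 = 50
  C→Assembly1: 5 × 8 = 40
  C→Assembly2: 45 × 1 = 45
Total cost = 405.
B ships 10 of its 10, leaving 0.

0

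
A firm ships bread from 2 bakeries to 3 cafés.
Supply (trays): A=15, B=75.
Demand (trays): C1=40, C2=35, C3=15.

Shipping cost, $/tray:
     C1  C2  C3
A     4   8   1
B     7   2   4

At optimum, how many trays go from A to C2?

Optimal shipments:
  A to C1: 15 × $4 = $60
  B to C1: 25 × $7 = $175
  B to C2: 35 × $2 = $70
  B to C3: 15 × $4 = $60
Total cost = $365.
The route A→C2 is not used.

0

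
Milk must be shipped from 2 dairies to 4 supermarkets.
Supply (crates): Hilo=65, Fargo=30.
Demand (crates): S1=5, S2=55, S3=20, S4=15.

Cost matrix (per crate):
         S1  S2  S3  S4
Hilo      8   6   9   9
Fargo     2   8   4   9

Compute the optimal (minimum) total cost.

Optimal allocation:
  Hilo->S2: 55 × 6 = 330
  Hilo->S4: 10 × 9 = 90
  Fargo->S1: 5 × 2 = 10
  Fargo->S3: 20 × 4 = 80
  Fargo->S4: 5 × 9 = 45
Total = 330 + 90 + 10 + 80 + 45 = 555.

555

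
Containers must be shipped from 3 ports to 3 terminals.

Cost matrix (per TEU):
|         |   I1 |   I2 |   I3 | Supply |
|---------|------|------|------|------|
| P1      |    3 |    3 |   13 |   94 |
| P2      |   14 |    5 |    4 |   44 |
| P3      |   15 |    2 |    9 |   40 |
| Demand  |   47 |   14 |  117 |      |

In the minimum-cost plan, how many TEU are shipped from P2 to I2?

0

Optimal shipments:
  P1→I1: 47 × 3 = 141
  P1→I2: 14 × 3 = 42
  P1→I3: 33 × 13 = 429
  P2→I3: 44 × 4 = 176
  P3→I3: 40 × 9 = 360
Total cost = 1148.
The route P2→I2 is not used.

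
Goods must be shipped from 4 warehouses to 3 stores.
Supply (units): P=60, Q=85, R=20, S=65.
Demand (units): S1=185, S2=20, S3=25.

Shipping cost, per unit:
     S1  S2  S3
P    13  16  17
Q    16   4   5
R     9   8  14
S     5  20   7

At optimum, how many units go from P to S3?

0

Optimal shipments:
  P->S1: 60 × 13 = 780
  Q->S1: 40 × 16 = 640
  Q->S2: 20 × 4 = 80
  Q->S3: 25 × 5 = 125
  R->S1: 20 × 9 = 180
  S->S1: 65 × 5 = 325
Total cost = 2130.
The route P→S3 is not used.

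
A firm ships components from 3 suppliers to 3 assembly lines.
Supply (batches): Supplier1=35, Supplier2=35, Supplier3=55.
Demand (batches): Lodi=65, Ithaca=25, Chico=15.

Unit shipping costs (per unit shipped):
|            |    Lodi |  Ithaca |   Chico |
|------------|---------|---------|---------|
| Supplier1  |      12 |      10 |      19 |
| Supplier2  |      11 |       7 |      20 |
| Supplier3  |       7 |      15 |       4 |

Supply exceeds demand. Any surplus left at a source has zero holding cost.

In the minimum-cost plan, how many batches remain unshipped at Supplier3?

0

An optimal plan:
  Supplier1->Lodi: 15 × 12 = 180
  Supplier2->Lodi: 10 × 11 = 110
  Supplier2->Ithaca: 25 × 7 = 175
  Supplier3->Lodi: 40 × 7 = 280
  Supplier3->Chico: 15 × 4 = 60
Total cost = 805.
Supplier3 ships 55 of its 55, leaving 0.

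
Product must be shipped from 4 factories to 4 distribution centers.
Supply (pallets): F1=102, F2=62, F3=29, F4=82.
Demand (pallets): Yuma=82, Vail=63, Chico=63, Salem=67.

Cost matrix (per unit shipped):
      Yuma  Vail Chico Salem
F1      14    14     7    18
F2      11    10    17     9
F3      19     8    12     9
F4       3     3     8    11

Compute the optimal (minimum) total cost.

Optimal allocation:
  F1->Yuma: 39 × 14 = 546
  F1->Chico: 63 × 7 = 441
  F2->Salem: 62 × 9 = 558
  F3->Vail: 24 × 8 = 192
  F3->Salem: 5 × 9 = 45
  F4->Yuma: 43 × 3 = 129
  F4->Vail: 39 × 3 = 117
Total = 546 + 441 + 558 + 192 + 45 + 129 + 117 = 2028.
(Supply check: F1 ships 102; F2 ships 62; F3 ships 29; F4 ships 82.)

2028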